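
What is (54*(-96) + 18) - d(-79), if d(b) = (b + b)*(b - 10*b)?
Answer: 107172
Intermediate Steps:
d(b) = -18*b² (d(b) = (2*b)*(-9*b) = -18*b²)
(54*(-96) + 18) - d(-79) = (54*(-96) + 18) - (-18)*(-79)² = (-5184 + 18) - (-18)*6241 = -5166 - 1*(-112338) = -5166 + 112338 = 107172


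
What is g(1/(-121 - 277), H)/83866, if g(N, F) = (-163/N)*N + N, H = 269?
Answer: -64875/33378668 ≈ -0.0019436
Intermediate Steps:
g(N, F) = -163 + N
g(1/(-121 - 277), H)/83866 = (-163 + 1/(-121 - 277))/83866 = (-163 + 1/(-398))*(1/83866) = (-163 - 1/398)*(1/83866) = -64875/398*1/83866 = -64875/33378668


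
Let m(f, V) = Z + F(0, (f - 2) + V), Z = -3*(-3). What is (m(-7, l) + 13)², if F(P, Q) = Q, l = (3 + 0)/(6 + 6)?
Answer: 2809/16 ≈ 175.56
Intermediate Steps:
l = ¼ (l = 3/12 = 3*(1/12) = ¼ ≈ 0.25000)
Z = 9
m(f, V) = 7 + V + f (m(f, V) = 9 + ((f - 2) + V) = 9 + ((-2 + f) + V) = 9 + (-2 + V + f) = 7 + V + f)
(m(-7, l) + 13)² = ((7 + ¼ - 7) + 13)² = (¼ + 13)² = (53/4)² = 2809/16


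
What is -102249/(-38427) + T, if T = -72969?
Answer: -934625838/12809 ≈ -72966.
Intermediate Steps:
-102249/(-38427) + T = -102249/(-38427) - 72969 = -102249*(-1/38427) - 72969 = 34083/12809 - 72969 = -934625838/12809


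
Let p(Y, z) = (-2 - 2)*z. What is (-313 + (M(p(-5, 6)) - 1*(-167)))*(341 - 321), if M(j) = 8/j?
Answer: -8780/3 ≈ -2926.7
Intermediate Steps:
p(Y, z) = -4*z
(-313 + (M(p(-5, 6)) - 1*(-167)))*(341 - 321) = (-313 + (8/((-4*6)) - 1*(-167)))*(341 - 321) = (-313 + (8/(-24) + 167))*20 = (-313 + (8*(-1/24) + 167))*20 = (-313 + (-⅓ + 167))*20 = (-313 + 500/3)*20 = -439/3*20 = -8780/3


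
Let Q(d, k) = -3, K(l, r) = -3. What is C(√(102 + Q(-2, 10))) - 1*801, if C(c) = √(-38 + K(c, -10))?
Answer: -801 + I*√41 ≈ -801.0 + 6.4031*I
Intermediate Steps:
C(c) = I*√41 (C(c) = √(-38 - 3) = √(-41) = I*√41)
C(√(102 + Q(-2, 10))) - 1*801 = I*√41 - 1*801 = I*√41 - 801 = -801 + I*√41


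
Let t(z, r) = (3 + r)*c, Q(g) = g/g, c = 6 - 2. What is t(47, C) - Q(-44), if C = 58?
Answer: 243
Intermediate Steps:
c = 4
Q(g) = 1
t(z, r) = 12 + 4*r (t(z, r) = (3 + r)*4 = 12 + 4*r)
t(47, C) - Q(-44) = (12 + 4*58) - 1*1 = (12 + 232) - 1 = 244 - 1 = 243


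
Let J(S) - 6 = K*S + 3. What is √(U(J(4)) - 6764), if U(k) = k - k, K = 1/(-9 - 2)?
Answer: 2*I*√1691 ≈ 82.244*I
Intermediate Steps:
K = -1/11 (K = 1/(-11) = -1/11 ≈ -0.090909)
J(S) = 9 - S/11 (J(S) = 6 + (-S/11 + 3) = 6 + (3 - S/11) = 9 - S/11)
U(k) = 0
√(U(J(4)) - 6764) = √(0 - 6764) = √(-6764) = 2*I*√1691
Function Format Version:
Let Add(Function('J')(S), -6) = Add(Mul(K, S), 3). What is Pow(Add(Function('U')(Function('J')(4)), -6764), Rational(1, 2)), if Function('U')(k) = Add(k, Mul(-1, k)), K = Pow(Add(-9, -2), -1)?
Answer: Mul(2, I, Pow(1691, Rational(1, 2))) ≈ Mul(82.244, I)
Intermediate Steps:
K = Rational(-1, 11) (K = Pow(-11, -1) = Rational(-1, 11) ≈ -0.090909)
Function('J')(S) = Add(9, Mul(Rational(-1, 11), S)) (Function('J')(S) = Add(6, Add(Mul(Rational(-1, 11), S), 3)) = Add(6, Add(3, Mul(Rational(-1, 11), S))) = Add(9, Mul(Rational(-1, 11), S)))
Function('U')(k) = 0
Pow(Add(Function('U')(Function('J')(4)), -6764), Rational(1, 2)) = Pow(Add(0, -6764), Rational(1, 2)) = Pow(-6764, Rational(1, 2)) = Mul(2, I, Pow(1691, Rational(1, 2)))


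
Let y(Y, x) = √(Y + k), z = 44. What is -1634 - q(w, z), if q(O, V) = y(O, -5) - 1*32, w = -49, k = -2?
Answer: -1602 - I*√51 ≈ -1602.0 - 7.1414*I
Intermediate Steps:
y(Y, x) = √(-2 + Y) (y(Y, x) = √(Y - 2) = √(-2 + Y))
q(O, V) = -32 + √(-2 + O) (q(O, V) = √(-2 + O) - 1*32 = √(-2 + O) - 32 = -32 + √(-2 + O))
-1634 - q(w, z) = -1634 - (-32 + √(-2 - 49)) = -1634 - (-32 + √(-51)) = -1634 - (-32 + I*√51) = -1634 + (32 - I*√51) = -1602 - I*√51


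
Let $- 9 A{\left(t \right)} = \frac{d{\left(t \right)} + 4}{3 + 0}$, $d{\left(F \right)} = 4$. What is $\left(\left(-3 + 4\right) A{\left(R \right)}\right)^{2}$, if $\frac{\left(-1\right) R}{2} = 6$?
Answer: $\frac{64}{729} \approx 0.087791$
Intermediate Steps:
$R = -12$ ($R = \left(-2\right) 6 = -12$)
$A{\left(t \right)} = - \frac{8}{27}$ ($A{\left(t \right)} = - \frac{\left(4 + 4\right) \frac{1}{3 + 0}}{9} = - \frac{8 \cdot \frac{1}{3}}{9} = \left(- \frac{1}{9}\right) \frac{8}{3} = - \frac{8}{27}$)
$\left(\left(-3 + 4\right) A{\left(R \right)}\right)^{2} = \left(\left(-3 + 4\right) \left(- \frac{8}{27}\right)\right)^{2} = \left(1 \left(- \frac{8}{27}\right)\right)^{2} = \left(- \frac{8}{27}\right)^{2} = \frac{64}{729}$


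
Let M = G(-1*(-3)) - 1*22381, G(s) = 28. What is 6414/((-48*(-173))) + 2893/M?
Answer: 19891445/30936552 ≈ 0.64298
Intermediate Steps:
M = -22353 (M = 28 - 1*22381 = 28 - 22381 = -22353)
6414/((-48*(-173))) + 2893/M = 6414/((-48*(-173))) + 2893/(-22353) = 6414/8304 + 2893*(-1/22353) = 6414*(1/8304) - 2893/22353 = 1069/1384 - 2893/22353 = 19891445/30936552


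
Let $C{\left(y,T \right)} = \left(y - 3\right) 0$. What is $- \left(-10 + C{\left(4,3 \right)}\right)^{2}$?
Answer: $-100$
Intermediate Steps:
$C{\left(y,T \right)} = 0$ ($C{\left(y,T \right)} = \left(-3 + y\right) 0 = 0$)
$- \left(-10 + C{\left(4,3 \right)}\right)^{2} = - \left(-10 + 0\right)^{2} = - \left(-10\right)^{2} = \left(-1\right) 100 = -100$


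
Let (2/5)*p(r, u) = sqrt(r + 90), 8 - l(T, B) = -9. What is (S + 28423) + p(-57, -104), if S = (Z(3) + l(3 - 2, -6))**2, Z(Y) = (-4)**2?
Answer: 29512 + 5*sqrt(33)/2 ≈ 29526.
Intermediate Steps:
Z(Y) = 16
l(T, B) = 17 (l(T, B) = 8 - 1*(-9) = 8 + 9 = 17)
S = 1089 (S = (16 + 17)**2 = 33**2 = 1089)
p(r, u) = 5*sqrt(90 + r)/2 (p(r, u) = 5*sqrt(r + 90)/2 = 5*sqrt(90 + r)/2)
(S + 28423) + p(-57, -104) = (1089 + 28423) + 5*sqrt(90 - 57)/2 = 29512 + 5*sqrt(33)/2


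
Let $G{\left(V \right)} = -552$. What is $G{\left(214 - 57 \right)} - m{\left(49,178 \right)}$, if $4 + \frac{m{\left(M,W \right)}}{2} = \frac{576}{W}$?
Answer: $- \frac{48992}{89} \approx -550.47$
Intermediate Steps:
$m{\left(M,W \right)} = -8 + \frac{1152}{W}$ ($m{\left(M,W \right)} = -8 + 2 \frac{576}{W} = -8 + \frac{1152}{W}$)
$G{\left(214 - 57 \right)} - m{\left(49,178 \right)} = -552 - \left(-8 + \frac{1152}{178}\right) = -552 - \left(-8 + 1152 \cdot \frac{1}{178}\right) = -552 - \left(-8 + \frac{576}{89}\right) = -552 - - \frac{136}{89} = -552 + \frac{136}{89} = - \frac{48992}{89}$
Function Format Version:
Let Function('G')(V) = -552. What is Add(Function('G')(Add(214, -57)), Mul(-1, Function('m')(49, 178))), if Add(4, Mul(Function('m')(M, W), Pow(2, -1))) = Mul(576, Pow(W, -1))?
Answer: Rational(-48992, 89) ≈ -550.47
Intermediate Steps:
Function('m')(M, W) = Add(-8, Mul(1152, Pow(W, -1))) (Function('m')(M, W) = Add(-8, Mul(2, Mul(576, Pow(W, -1)))) = Add(-8, Mul(1152, Pow(W, -1))))
Add(Function('G')(Add(214, -57)), Mul(-1, Function('m')(49, 178))) = Add(-552, Mul(-1, Add(-8, Mul(1152, Pow(178, -1))))) = Add(-552, Mul(-1, Add(-8, Mul(1152, Rational(1, 178))))) = Add(-552, Mul(-1, Add(-8, Rational(576, 89)))) = Add(-552, Mul(-1, Rational(-136, 89))) = Add(-552, Rational(136, 89)) = Rational(-48992, 89)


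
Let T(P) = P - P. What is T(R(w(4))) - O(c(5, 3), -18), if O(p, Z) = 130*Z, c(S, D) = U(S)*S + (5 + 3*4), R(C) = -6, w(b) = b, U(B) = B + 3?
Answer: 2340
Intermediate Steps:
U(B) = 3 + B
c(S, D) = 17 + S*(3 + S) (c(S, D) = (3 + S)*S + (5 + 3*4) = S*(3 + S) + (5 + 12) = S*(3 + S) + 17 = 17 + S*(3 + S))
T(P) = 0
T(R(w(4))) - O(c(5, 3), -18) = 0 - 130*(-18) = 0 - 1*(-2340) = 0 + 2340 = 2340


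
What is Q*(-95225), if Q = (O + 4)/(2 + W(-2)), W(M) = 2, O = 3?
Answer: -666575/4 ≈ -1.6664e+5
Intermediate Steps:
Q = 7/4 (Q = (3 + 4)/(2 + 2) = 7/4 ≈ 1.7500)
Q*(-95225) = (7/4)*(-95225) = -666575/4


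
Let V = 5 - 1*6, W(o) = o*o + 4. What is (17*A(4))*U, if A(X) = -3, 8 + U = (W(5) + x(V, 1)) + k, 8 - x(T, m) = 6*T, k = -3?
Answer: -1632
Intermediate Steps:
W(o) = 4 + o² (W(o) = o² + 4 = 4 + o²)
V = -1 (V = 5 - 6 = -1)
x(T, m) = 8 - 6*T
U = 32 (U = -8 + (((4 + 5²) + (8 - 6*(-1))) - 3) = -8 + (((4 + 25) + (8 + 6)) - 3) = -8 + ((29 + 14) - 3) = -8 + (43 - 3) = -8 + 40 = 32)
(17*A(4))*U = (17*(-3))*32 = -51*32 = -1632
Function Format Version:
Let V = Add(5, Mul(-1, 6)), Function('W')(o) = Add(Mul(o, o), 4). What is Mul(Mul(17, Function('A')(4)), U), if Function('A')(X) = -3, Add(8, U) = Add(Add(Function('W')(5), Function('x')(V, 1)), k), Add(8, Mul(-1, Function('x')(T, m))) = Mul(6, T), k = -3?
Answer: -1632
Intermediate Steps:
Function('W')(o) = Add(4, Pow(o, 2)) (Function('W')(o) = Add(Pow(o, 2), 4) = Add(4, Pow(o, 2)))
V = -1 (V = Add(5, -6) = -1)
Function('x')(T, m) = Add(8, Mul(-6, T)) (Function('x')(T, m) = Add(8, Mul(-1, Mul(6, T))) = Add(8, Mul(-6, T)))
U = 32 (U = Add(-8, Add(Add(Add(4, Pow(5, 2)), Add(8, Mul(-6, -1))), -3)) = Add(-8, Add(Add(Add(4, 25), Add(8, 6)), -3)) = Add(-8, Add(Add(29, 14), -3)) = Add(-8, Add(43, -3)) = Add(-8, 40) = 32)
Mul(Mul(17, Function('A')(4)), U) = Mul(Mul(17, -3), 32) = Mul(-51, 32) = -1632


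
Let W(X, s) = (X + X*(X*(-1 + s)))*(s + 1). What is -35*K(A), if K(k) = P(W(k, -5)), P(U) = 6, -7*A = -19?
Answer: -210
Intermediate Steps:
A = 19/7 (A = -1/7*(-19) = 19/7 ≈ 2.7143)
W(X, s) = (1 + s)*(X + X**2*(-1 + s)) (W(X, s) = (X + X**2*(-1 + s))*(1 + s) = (1 + s)*(X + X**2*(-1 + s)))
K(k) = 6
-35*K(A) = -35*6 = -210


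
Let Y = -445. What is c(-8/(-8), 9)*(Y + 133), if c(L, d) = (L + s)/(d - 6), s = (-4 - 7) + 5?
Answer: 520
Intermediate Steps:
s = -6 (s = -11 + 5 = -6)
c(L, d) = (-6 + L)/(-6 + d) (c(L, d) = (L - 6)/(d - 6) = (-6 + L)/(-6 + d))
c(-8/(-8), 9)*(Y + 133) = ((-6 - 8/(-8))/(-6 + 9))*(-445 + 133) = ((-6 - 8*(-1/8))/3)*(-312) = ((-6 + 1)/3)*(-312) = ((1/3)*(-5))*(-312) = -5/3*(-312) = 520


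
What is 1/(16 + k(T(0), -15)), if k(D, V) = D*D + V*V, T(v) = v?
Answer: 1/241 ≈ 0.0041494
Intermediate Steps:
k(D, V) = D**2 + V**2
1/(16 + k(T(0), -15)) = 1/(16 + (0**2 + (-15)**2)) = 1/(16 + (0 + 225)) = 1/(16 + 225) = 1/241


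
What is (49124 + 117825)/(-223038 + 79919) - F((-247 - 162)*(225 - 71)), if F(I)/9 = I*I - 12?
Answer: -5110081878928013/143119 ≈ -3.5705e+10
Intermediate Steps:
F(I) = -108 + 9*I² (F(I) = 9*(I*I - 12) = 9*(I² - 12) = 9*(-12 + I²) = -108 + 9*I²)
(49124 + 117825)/(-223038 + 79919) - F((-247 - 162)*(225 - 71)) = (49124 + 117825)/(-223038 + 79919) - (-108 + 9*((-247 - 162)*(225 - 71))²) = 166949/(-143119) - (-108 + 9*(-409*154)²) = 166949*(-1/143119) - (-108 + 9*(-62986)²) = -166949/143119 - (-108 + 9*3967236196) = -166949/143119 - (-108 + 35705125764) = -166949/143119 - 1*35705125656 = -166949/143119 - 35705125656 = -5110081878928013/143119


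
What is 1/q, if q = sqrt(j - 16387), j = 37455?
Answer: sqrt(5267)/10534 ≈ 0.0068895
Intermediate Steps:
q = 2*sqrt(5267) (q = sqrt(37455 - 16387) = sqrt(21068) = 2*sqrt(5267) ≈ 145.15)
1/q = 1/(2*sqrt(5267)) = sqrt(5267)/10534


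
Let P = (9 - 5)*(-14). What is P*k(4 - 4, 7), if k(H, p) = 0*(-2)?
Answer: 0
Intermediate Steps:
P = -56 (P = 4*(-14) = -56)
k(H, p) = 0
P*k(4 - 4, 7) = -56*0 = 0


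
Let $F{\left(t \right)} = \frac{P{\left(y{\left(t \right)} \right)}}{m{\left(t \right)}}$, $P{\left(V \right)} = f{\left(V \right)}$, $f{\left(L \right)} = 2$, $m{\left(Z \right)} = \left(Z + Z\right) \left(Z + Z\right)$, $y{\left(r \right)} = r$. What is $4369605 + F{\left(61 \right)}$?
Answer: $\frac{32518600411}{7442} \approx 4.3696 \cdot 10^{6}$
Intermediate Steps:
$m{\left(Z \right)} = 4 Z^{2}$ ($m{\left(Z \right)} = 2 Z 2 Z = 4 Z^{2}$)
$P{\left(V \right)} = 2$
$F{\left(t \right)} = \frac{1}{2 t^{2}}$ ($F{\left(t \right)} = \frac{2}{4 t^{2}} = 2 \frac{1}{4 t^{2}} = \frac{1}{2 t^{2}}$)
$4369605 + F{\left(61 \right)} = 4369605 + \frac{1}{2 \cdot 3721} = 4369605 + \frac{1}{2} \cdot \frac{1}{3721} = 4369605 + \frac{1}{7442} = \frac{32518600411}{7442}$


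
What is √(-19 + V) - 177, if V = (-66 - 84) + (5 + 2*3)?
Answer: -177 + I*√158 ≈ -177.0 + 12.57*I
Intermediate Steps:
V = -139 (V = -150 + (5 + 6) = -150 + 11 = -139)
√(-19 + V) - 177 = √(-19 - 139) - 177 = √(-158) - 177 = I*√158 - 177 = -177 + I*√158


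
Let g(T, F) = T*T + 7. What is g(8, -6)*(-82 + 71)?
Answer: -781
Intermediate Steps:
g(T, F) = 7 + T² (g(T, F) = T² + 7 = 7 + T²)
g(8, -6)*(-82 + 71) = (7 + 8²)*(-82 + 71) = (7 + 64)*(-11) = 71*(-11) = -781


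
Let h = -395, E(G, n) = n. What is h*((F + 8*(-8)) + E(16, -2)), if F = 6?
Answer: 23700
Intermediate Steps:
h*((F + 8*(-8)) + E(16, -2)) = -395*((6 + 8*(-8)) - 2) = -395*((6 - 64) - 2) = -395*(-58 - 2) = -395*(-60) = 23700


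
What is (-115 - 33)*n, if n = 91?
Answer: -13468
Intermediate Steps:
(-115 - 33)*n = (-115 - 33)*91 = -148*91 = -13468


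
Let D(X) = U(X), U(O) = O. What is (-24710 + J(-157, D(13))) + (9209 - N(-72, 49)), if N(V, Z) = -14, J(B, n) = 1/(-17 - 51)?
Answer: -1053117/68 ≈ -15487.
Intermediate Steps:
D(X) = X
J(B, n) = -1/68 (J(B, n) = 1/(-68) = -1/68)
(-24710 + J(-157, D(13))) + (9209 - N(-72, 49)) = (-24710 - 1/68) + (9209 - 1*(-14)) = -1680281/68 + (9209 + 14) = -1680281/68 + 9223 = -1053117/68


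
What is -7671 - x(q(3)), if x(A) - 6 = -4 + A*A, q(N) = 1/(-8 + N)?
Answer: -191826/25 ≈ -7673.0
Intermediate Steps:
x(A) = 2 + A² (x(A) = 6 + (-4 + A*A) = 6 + (-4 + A²) = 2 + A²)
-7671 - x(q(3)) = -7671 - (2 + (1/(-8 + 3))²) = -7671 - (2 + (1/(-5))²) = -7671 - (2 + (-⅕)²) = -7671 - (2 + 1/25) = -7671 - 1*51/25 = -7671 - 51/25 = -191826/25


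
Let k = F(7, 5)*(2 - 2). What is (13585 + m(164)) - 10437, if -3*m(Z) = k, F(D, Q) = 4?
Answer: 3148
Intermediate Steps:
k = 0 (k = 4*(2 - 2) = 4*0 = 0)
m(Z) = 0 (m(Z) = -⅓*0 = 0)
(13585 + m(164)) - 10437 = (13585 + 0) - 10437 = 13585 - 10437 = 3148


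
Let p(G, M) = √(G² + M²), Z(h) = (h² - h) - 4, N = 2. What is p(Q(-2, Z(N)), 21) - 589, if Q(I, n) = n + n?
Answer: -589 + √457 ≈ -567.62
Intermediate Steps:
Z(h) = -4 + h² - h
Q(I, n) = 2*n
p(Q(-2, Z(N)), 21) - 589 = √((2*(-4 + 2² - 1*2))² + 21²) - 589 = √((2*(-4 + 4 - 2))² + 441) - 589 = √((2*(-2))² + 441) - 589 = √((-4)² + 441) - 589 = √(16 + 441) - 589 = √457 - 589 = -589 + √457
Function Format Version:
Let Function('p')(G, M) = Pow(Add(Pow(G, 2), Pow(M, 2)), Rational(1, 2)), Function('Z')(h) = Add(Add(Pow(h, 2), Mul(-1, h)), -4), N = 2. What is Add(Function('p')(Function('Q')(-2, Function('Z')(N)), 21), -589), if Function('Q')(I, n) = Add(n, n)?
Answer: Add(-589, Pow(457, Rational(1, 2))) ≈ -567.62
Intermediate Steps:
Function('Z')(h) = Add(-4, Pow(h, 2), Mul(-1, h))
Function('Q')(I, n) = Mul(2, n)
Add(Function('p')(Function('Q')(-2, Function('Z')(N)), 21), -589) = Add(Pow(Add(Pow(Mul(2, Add(-4, Pow(2, 2), Mul(-1, 2))), 2), Pow(21, 2)), Rational(1, 2)), -589) = Add(Pow(Add(Pow(Mul(2, Add(-4, 4, -2)), 2), 441), Rational(1, 2)), -589) = Add(Pow(Add(Pow(Mul(2, -2), 2), 441), Rational(1, 2)), -589) = Add(Pow(Add(Pow(-4, 2), 441), Rational(1, 2)), -589) = Add(Pow(Add(16, 441), Rational(1, 2)), -589) = Add(Pow(457, Rational(1, 2)), -589) = Add(-589, Pow(457, Rational(1, 2)))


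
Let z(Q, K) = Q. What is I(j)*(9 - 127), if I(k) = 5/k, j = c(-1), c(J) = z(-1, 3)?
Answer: 590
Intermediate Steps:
c(J) = -1
j = -1
I(j)*(9 - 127) = (5/(-1))*(9 - 127) = (5*(-1))*(-118) = -5*(-118) = 590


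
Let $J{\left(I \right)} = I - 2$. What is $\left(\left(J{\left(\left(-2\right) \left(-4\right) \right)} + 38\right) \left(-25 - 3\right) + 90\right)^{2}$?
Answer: $1304164$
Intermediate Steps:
$J{\left(I \right)} = -2 + I$ ($J{\left(I \right)} = I - 2 = -2 + I$)
$\left(\left(J{\left(\left(-2\right) \left(-4\right) \right)} + 38\right) \left(-25 - 3\right) + 90\right)^{2} = \left(\left(\left(-2 - -8\right) + 38\right) \left(-25 - 3\right) + 90\right)^{2} = \left(\left(\left(-2 + 8\right) + 38\right) \left(-28\right) + 90\right)^{2} = \left(\left(6 + 38\right) \left(-28\right) + 90\right)^{2} = \left(44 \left(-28\right) + 90\right)^{2} = \left(-1232 + 90\right)^{2} = \left(-1142\right)^{2} = 1304164$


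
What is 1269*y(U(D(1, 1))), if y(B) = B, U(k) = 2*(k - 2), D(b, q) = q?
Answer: -2538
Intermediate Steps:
U(k) = -4 + 2*k (U(k) = 2*(-2 + k) = -4 + 2*k)
1269*y(U(D(1, 1))) = 1269*(-4 + 2*1) = 1269*(-4 + 2) = 1269*(-2) = -2538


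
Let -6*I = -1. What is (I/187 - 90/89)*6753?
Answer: -227105641/33286 ≈ -6822.9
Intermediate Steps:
I = ⅙ (I = -⅙*(-1) = ⅙ ≈ 0.16667)
(I/187 - 90/89)*6753 = ((⅙)/187 - 90/89)*6753 = ((⅙)*(1/187) - 90*1/89)*6753 = (1/1122 - 90/89)*6753 = -100891/99858*6753 = -227105641/33286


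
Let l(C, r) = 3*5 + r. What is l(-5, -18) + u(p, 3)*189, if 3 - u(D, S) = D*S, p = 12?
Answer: -6240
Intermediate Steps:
l(C, r) = 15 + r
u(D, S) = 3 - D*S
l(-5, -18) + u(p, 3)*189 = (15 - 18) + (3 - 1*12*3)*189 = -3 + (3 - 36)*189 = -3 - 33*189 = -3 - 6237 = -6240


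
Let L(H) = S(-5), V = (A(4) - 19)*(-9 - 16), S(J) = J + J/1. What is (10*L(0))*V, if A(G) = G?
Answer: -37500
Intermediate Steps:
S(J) = 2*J (S(J) = J + J*1 = J + J = 2*J)
V = 375 (V = (4 - 19)*(-9 - 16) = -15*(-25) = 375)
L(H) = -10 (L(H) = 2*(-5) = -10)
(10*L(0))*V = (10*(-10))*375 = -100*375 = -37500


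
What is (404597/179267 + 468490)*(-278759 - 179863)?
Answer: -38517461048853594/179267 ≈ -2.1486e+11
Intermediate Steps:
(404597/179267 + 468490)*(-278759 - 179863) = (404597*(1/179267) + 468490)*(-458622) = (404597/179267 + 468490)*(-458622) = (83985201427/179267)*(-458622) = -38517461048853594/179267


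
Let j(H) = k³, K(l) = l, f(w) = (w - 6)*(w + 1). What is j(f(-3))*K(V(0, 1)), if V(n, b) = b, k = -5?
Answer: -125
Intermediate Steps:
f(w) = (1 + w)*(-6 + w) (f(w) = (-6 + w)*(1 + w) = (1 + w)*(-6 + w))
j(H) = -125 (j(H) = (-5)³ = -125)
j(f(-3))*K(V(0, 1)) = -125*1 = -125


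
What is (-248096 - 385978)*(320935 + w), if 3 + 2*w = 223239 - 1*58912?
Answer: -255593327178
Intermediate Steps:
w = 82162 (w = -3/2 + (223239 - 1*58912)/2 = -3/2 + (223239 - 58912)/2 = -3/2 + (½)*164327 = -3/2 + 164327/2 = 82162)
(-248096 - 385978)*(320935 + w) = (-248096 - 385978)*(320935 + 82162) = -634074*403097 = -255593327178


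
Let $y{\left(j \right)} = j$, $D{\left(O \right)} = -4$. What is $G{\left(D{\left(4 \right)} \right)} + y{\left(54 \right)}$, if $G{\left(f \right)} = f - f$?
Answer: $54$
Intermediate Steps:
$G{\left(f \right)} = 0$
$G{\left(D{\left(4 \right)} \right)} + y{\left(54 \right)} = 0 + 54 = 54$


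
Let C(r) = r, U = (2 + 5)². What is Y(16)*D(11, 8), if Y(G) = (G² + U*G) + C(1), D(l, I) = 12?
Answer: 12492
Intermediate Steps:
U = 49 (U = 7² = 49)
Y(G) = 1 + G² + 49*G (Y(G) = (G² + 49*G) + 1 = 1 + G² + 49*G)
Y(16)*D(11, 8) = (1 + 16² + 49*16)*12 = (1 + 256 + 784)*12 = 1041*12 = 12492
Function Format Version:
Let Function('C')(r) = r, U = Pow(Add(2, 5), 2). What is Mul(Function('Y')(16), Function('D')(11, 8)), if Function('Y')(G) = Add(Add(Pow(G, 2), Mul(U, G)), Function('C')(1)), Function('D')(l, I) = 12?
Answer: 12492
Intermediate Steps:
U = 49 (U = Pow(7, 2) = 49)
Function('Y')(G) = Add(1, Pow(G, 2), Mul(49, G)) (Function('Y')(G) = Add(Add(Pow(G, 2), Mul(49, G)), 1) = Add(1, Pow(G, 2), Mul(49, G)))
Mul(Function('Y')(16), Function('D')(11, 8)) = Mul(Add(1, Pow(16, 2), Mul(49, 16)), 12) = Mul(Add(1, 256, 784), 12) = Mul(1041, 12) = 12492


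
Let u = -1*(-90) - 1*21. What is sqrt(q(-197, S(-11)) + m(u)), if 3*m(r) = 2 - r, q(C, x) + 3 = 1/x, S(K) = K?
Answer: I*sqrt(27687)/33 ≈ 5.0422*I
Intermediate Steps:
q(C, x) = -3 + 1/x
u = 69 (u = 90 - 21 = 69)
m(r) = 2/3 - r/3 (m(r) = (2 - r)/3 = 2/3 - r/3)
sqrt(q(-197, S(-11)) + m(u)) = sqrt((-3 + 1/(-11)) + (2/3 - 1/3*69)) = sqrt((-3 - 1/11) + (2/3 - 23)) = sqrt(-34/11 - 67/3) = sqrt(-839/33) = I*sqrt(27687)/33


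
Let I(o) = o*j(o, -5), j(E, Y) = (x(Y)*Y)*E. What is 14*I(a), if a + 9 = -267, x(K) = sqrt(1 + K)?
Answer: -10664640*I ≈ -1.0665e+7*I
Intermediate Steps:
a = -276 (a = -9 - 267 = -276)
j(E, Y) = E*Y*sqrt(1 + Y) (j(E, Y) = (sqrt(1 + Y)*Y)*E = (Y*sqrt(1 + Y))*E = E*Y*sqrt(1 + Y))
I(o) = -10*I*o**2 (I(o) = o*(o*(-5)*sqrt(1 - 5)) = o*(o*(-5)*sqrt(-4)) = o*(o*(-5)*(2*I)) = o*(-10*I*o) = -10*I*o**2)
14*I(a) = 14*(-10*I*(-276)**2) = 14*(-10*I*76176) = 14*(-761760*I) = -10664640*I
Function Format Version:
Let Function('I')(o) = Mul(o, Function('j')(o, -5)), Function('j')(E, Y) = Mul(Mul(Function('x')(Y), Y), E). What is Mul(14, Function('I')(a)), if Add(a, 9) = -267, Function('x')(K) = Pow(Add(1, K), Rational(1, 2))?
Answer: Mul(-10664640, I) ≈ Mul(-1.0665e+7, I)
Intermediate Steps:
a = -276 (a = Add(-9, -267) = -276)
Function('j')(E, Y) = Mul(E, Y, Pow(Add(1, Y), Rational(1, 2))) (Function('j')(E, Y) = Mul(Mul(Pow(Add(1, Y), Rational(1, 2)), Y), E) = Mul(Mul(Y, Pow(Add(1, Y), Rational(1, 2))), E) = Mul(E, Y, Pow(Add(1, Y), Rational(1, 2))))
Function('I')(o) = Mul(-10, I, Pow(o, 2)) (Function('I')(o) = Mul(o, Mul(o, -5, Pow(Add(1, -5), Rational(1, 2)))) = Mul(o, Mul(o, -5, Pow(-4, Rational(1, 2)))) = Mul(o, Mul(o, -5, Mul(2, I))) = Mul(o, Mul(-10, I, o)) = Mul(-10, I, Pow(o, 2)))
Mul(14, Function('I')(a)) = Mul(14, Mul(-10, I, Pow(-276, 2))) = Mul(14, Mul(-10, I, 76176)) = Mul(14, Mul(-761760, I)) = Mul(-10664640, I)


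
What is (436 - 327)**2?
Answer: 11881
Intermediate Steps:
(436 - 327)**2 = 109**2 = 11881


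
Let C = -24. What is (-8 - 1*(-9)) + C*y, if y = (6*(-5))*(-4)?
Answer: -2879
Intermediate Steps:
y = 120 (y = -30*(-4) = 120)
(-8 - 1*(-9)) + C*y = (-8 - 1*(-9)) - 24*120 = (-8 + 9) - 2880 = 1 - 2880 = -2879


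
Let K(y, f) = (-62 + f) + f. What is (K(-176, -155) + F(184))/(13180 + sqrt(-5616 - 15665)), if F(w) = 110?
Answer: -3453160/173733681 + 262*I*sqrt(21281)/173733681 ≈ -0.019876 + 0.00022*I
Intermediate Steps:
K(y, f) = -62 + 2*f
(K(-176, -155) + F(184))/(13180 + sqrt(-5616 - 15665)) = ((-62 + 2*(-155)) + 110)/(13180 + sqrt(-5616 - 15665)) = ((-62 - 310) + 110)/(13180 + sqrt(-21281)) = (-372 + 110)/(13180 + I*sqrt(21281)) = -262/(13180 + I*sqrt(21281))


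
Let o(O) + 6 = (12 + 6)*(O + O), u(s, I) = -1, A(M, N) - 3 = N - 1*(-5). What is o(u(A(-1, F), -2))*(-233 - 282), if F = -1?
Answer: 21630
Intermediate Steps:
A(M, N) = 8 + N (A(M, N) = 3 + (N - 1*(-5)) = 3 + (N + 5) = 3 + (5 + N) = 8 + N)
o(O) = -6 + 36*O (o(O) = -6 + (12 + 6)*(O + O) = -6 + 18*(2*O) = -6 + 36*O)
o(u(A(-1, F), -2))*(-233 - 282) = (-6 + 36*(-1))*(-233 - 282) = (-6 - 36)*(-515) = -42*(-515) = 21630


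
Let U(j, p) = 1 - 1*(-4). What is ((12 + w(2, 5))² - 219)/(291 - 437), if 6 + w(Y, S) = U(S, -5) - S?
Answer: 183/146 ≈ 1.2534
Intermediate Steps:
U(j, p) = 5 (U(j, p) = 1 + 4 = 5)
w(Y, S) = -1 - S (w(Y, S) = -6 + (5 - S) = -1 - S)
((12 + w(2, 5))² - 219)/(291 - 437) = ((12 + (-1 - 1*5))² - 219)/(291 - 437) = ((12 + (-1 - 5))² - 219)/(-146) = ((12 - 6)² - 219)*(-1/146) = (6² - 219)*(-1/146) = (36 - 219)*(-1/146) = -183*(-1/146) = 183/146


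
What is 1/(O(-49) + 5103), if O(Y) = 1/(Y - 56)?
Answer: 105/535814 ≈ 0.00019596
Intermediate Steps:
O(Y) = 1/(-56 + Y)
1/(O(-49) + 5103) = 1/(1/(-56 - 49) + 5103) = 1/(1/(-105) + 5103) = 1/(-1/105 + 5103) = 1/(535814/105) = 105/535814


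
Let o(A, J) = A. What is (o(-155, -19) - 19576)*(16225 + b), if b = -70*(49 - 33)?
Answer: -298036755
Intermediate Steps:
b = -1120 (b = -70*16 = -1120)
(o(-155, -19) - 19576)*(16225 + b) = (-155 - 19576)*(16225 - 1120) = -19731*15105 = -298036755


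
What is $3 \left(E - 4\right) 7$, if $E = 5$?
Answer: $21$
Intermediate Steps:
$3 \left(E - 4\right) 7 = 3 \left(5 - 4\right) 7 = 3 \cdot 1 \cdot 7 = 3 \cdot 7 = 21$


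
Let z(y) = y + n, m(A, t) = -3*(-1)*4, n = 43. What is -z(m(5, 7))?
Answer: -55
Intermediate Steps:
m(A, t) = 12 (m(A, t) = 3*4 = 12)
z(y) = 43 + y (z(y) = y + 43 = 43 + y)
-z(m(5, 7)) = -(43 + 12) = -1*55 = -55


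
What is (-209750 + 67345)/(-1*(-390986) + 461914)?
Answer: -28481/170580 ≈ -0.16697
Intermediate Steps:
(-209750 + 67345)/(-1*(-390986) + 461914) = -142405/(390986 + 461914) = -142405/852900 = -142405*1/852900 = -28481/170580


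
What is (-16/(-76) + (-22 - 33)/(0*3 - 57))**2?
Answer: 4489/3249 ≈ 1.3817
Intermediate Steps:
(-16/(-76) + (-22 - 33)/(0*3 - 57))**2 = (-16*(-1/76) - 55/(0 - 57))**2 = (4/19 - 55/(-57))**2 = (4/19 - 55*(-1/57))**2 = (4/19 + 55/57)**2 = (67/57)**2 = 4489/3249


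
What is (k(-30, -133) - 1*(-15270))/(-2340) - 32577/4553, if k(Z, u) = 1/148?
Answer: -21571669073/1576794960 ≈ -13.681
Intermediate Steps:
k(Z, u) = 1/148
(k(-30, -133) - 1*(-15270))/(-2340) - 32577/4553 = (1/148 - 1*(-15270))/(-2340) - 32577/4553 = (1/148 + 15270)*(-1/2340) - 32577*1/4553 = (2259961/148)*(-1/2340) - 32577/4553 = -2259961/346320 - 32577/4553 = -21571669073/1576794960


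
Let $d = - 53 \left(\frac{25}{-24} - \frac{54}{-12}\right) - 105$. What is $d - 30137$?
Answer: $- \frac{730207}{24} \approx -30425.0$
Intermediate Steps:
$d = - \frac{6919}{24}$ ($d = - 53 \left(25 \left(- \frac{1}{24}\right) - - \frac{9}{2}\right) - 105 = - 53 \left(- \frac{25}{24} + \frac{9}{2}\right) - 105 = \left(-53\right) \frac{83}{24} - 105 = - \frac{4399}{24} - 105 = - \frac{6919}{24} \approx -288.29$)
$d - 30137 = - \frac{6919}{24} - 30137 = - \frac{730207}{24}$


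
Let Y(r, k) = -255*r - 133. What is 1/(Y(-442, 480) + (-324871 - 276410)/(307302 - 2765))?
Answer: 304537/34283260568 ≈ 8.8830e-6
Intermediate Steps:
Y(r, k) = -133 - 255*r
1/(Y(-442, 480) + (-324871 - 276410)/(307302 - 2765)) = 1/((-133 - 255*(-442)) + (-324871 - 276410)/(307302 - 2765)) = 1/((-133 + 112710) - 601281/304537) = 1/(112577 - 601281*1/304537) = 1/(112577 - 601281/304537) = 1/(34283260568/304537) = 304537/34283260568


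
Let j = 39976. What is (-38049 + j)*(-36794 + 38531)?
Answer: 3347199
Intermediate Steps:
(-38049 + j)*(-36794 + 38531) = (-38049 + 39976)*(-36794 + 38531) = 1927*1737 = 3347199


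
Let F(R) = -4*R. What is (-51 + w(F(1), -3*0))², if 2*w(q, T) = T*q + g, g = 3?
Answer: 9801/4 ≈ 2450.3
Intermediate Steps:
w(q, T) = 3/2 + T*q/2 (w(q, T) = (T*q + 3)/2 = (3 + T*q)/2 = 3/2 + T*q/2)
(-51 + w(F(1), -3*0))² = (-51 + (3/2 + (-3*0)*(-4*1)/2))² = (-51 + (3/2 + (½)*0*(-4)))² = (-51 + (3/2 + 0))² = (-51 + 3/2)² = (-99/2)² = 9801/4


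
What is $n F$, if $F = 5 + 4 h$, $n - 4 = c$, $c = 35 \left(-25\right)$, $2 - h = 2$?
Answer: $-4355$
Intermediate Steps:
$h = 0$ ($h = 2 - 2 = 0$)
$c = -875$
$n = -871$ ($n = 4 - 875 = -871$)
$F = 5$ ($F = 5 + 4 \cdot 0 = 5 + 0 = 5$)
$n F = \left(-871\right) 5 = -4355$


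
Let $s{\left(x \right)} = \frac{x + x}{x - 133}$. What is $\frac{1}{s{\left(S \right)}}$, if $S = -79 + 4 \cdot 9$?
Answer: $\frac{88}{43} \approx 2.0465$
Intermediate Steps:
$S = -43$ ($S = -79 + 36 = -43$)
$s{\left(x \right)} = \frac{2 x}{-133 + x}$
$\frac{1}{s{\left(S \right)}} = \frac{1}{2 \left(-43\right) \frac{1}{-133 - 43}} = \frac{1}{2 \left(-43\right) \frac{1}{-176}} = \frac{1}{2 \left(-43\right) \left(- \frac{1}{176}\right)} = \frac{1}{\frac{43}{88}} = \frac{88}{43}$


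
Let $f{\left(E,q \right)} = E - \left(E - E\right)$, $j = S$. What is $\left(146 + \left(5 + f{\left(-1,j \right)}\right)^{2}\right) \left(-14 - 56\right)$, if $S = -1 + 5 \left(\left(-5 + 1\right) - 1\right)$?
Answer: $-11340$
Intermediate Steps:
$S = -26$ ($S = -1 + 5 \left(-4 - 1\right) = -1 + 5 \left(-5\right) = -1 - 25 = -26$)
$j = -26$
$f{\left(E,q \right)} = E$ ($f{\left(E,q \right)} = E - 0 = E + 0 = E$)
$\left(146 + \left(5 + f{\left(-1,j \right)}\right)^{2}\right) \left(-14 - 56\right) = \left(146 + \left(5 - 1\right)^{2}\right) \left(-14 - 56\right) = \left(146 + 4^{2}\right) \left(-14 - 56\right) = \left(146 + 16\right) \left(-70\right) = 162 \left(-70\right) = -11340$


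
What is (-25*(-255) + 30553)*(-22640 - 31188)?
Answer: -1987760384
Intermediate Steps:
(-25*(-255) + 30553)*(-22640 - 31188) = (6375 + 30553)*(-53828) = 36928*(-53828) = -1987760384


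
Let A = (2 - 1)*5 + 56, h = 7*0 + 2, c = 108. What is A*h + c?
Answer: 230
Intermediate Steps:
h = 2 (h = 0 + 2 = 2)
A = 61 (A = 1*5 + 56 = 5 + 56 = 61)
A*h + c = 61*2 + 108 = 122 + 108 = 230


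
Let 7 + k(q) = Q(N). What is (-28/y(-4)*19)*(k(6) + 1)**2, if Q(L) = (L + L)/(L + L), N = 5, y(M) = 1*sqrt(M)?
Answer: 6650*I ≈ 6650.0*I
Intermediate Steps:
y(M) = sqrt(M)
Q(L) = 1 (Q(L) = (2*L)/((2*L)) = (2*L)*(1/(2*L)) = 1)
k(q) = -6 (k(q) = -7 + 1 = -6)
(-28/y(-4)*19)*(k(6) + 1)**2 = (-28*(-I/2)*19)*(-6 + 1)**2 = (-28*(-I/2)*19)*(-5)**2 = (-(-14)*I*19)*25 = ((14*I)*19)*25 = (266*I)*25 = 6650*I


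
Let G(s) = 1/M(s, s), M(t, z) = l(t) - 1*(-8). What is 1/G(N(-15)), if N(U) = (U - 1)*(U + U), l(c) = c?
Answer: 488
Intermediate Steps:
N(U) = 2*U*(-1 + U) (N(U) = (-1 + U)*(2*U) = 2*U*(-1 + U))
M(t, z) = 8 + t (M(t, z) = t - 1*(-8) = t + 8 = 8 + t)
G(s) = 1/(8 + s)
1/G(N(-15)) = 1/(1/(8 + 2*(-15)*(-1 - 15))) = 1/(1/(8 + 2*(-15)*(-16))) = 1/(1/(8 + 480)) = 1/(1/488) = 488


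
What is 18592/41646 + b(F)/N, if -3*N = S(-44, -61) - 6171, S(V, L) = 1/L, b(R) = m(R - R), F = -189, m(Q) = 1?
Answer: 3503122481/7838443536 ≈ 0.44692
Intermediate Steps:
b(R) = 1
N = 376432/183 (N = -(1/(-61) - 6171)/3 = -(-1/61 - 6171)/3 = -⅓*(-376432/61) = 376432/183 ≈ 2057.0)
18592/41646 + b(F)/N = 18592/41646 + 1/(376432/183) = 18592*(1/41646) + 1*(183/376432) = 9296/20823 + 183/376432 = 3503122481/7838443536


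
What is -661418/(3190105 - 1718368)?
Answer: -661418/1471737 ≈ -0.44941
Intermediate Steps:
-661418/(3190105 - 1718368) = -661418/1471737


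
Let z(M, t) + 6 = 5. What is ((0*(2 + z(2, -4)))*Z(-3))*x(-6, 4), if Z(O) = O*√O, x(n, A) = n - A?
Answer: 0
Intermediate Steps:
Z(O) = O^(3/2)
z(M, t) = -1 (z(M, t) = -6 + 5 = -1)
((0*(2 + z(2, -4)))*Z(-3))*x(-6, 4) = ((0*(2 - 1))*(-3)^(3/2))*(-6 - 1*4) = ((0*1)*(-3*I*√3))*(-6 - 4) = (0*(-3*I*√3))*(-10) = 0*(-10) = 0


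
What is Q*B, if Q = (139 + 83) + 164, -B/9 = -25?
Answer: 86850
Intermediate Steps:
B = 225 (B = -9*(-25) = 225)
Q = 386 (Q = 222 + 164 = 386)
Q*B = 386*225 = 86850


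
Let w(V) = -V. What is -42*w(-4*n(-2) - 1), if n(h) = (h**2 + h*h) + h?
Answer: -1050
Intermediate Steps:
n(h) = h + 2*h**2 (n(h) = (h**2 + h**2) + h = 2*h**2 + h = h + 2*h**2)
-42*w(-4*n(-2) - 1) = -(-42)*(-(-8)*(1 + 2*(-2)) - 1) = -(-42)*(-(-8)*(1 - 4) - 1) = -(-42)*(-(-8)*(-3) - 1) = -(-42)*(-4*6 - 1) = -(-42)*(-24 - 1) = -(-42)*(-25) = -42*25 = -1050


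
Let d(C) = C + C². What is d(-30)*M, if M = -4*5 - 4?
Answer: -20880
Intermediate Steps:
M = -24 (M = -20 - 4 = -24)
d(-30)*M = -30*(1 - 30)*(-24) = -30*(-29)*(-24) = 870*(-24) = -20880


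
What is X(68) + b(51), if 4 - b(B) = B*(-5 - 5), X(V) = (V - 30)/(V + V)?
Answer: 34971/68 ≈ 514.28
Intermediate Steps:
X(V) = (-30 + V)/(2*V) (X(V) = (-30 + V)/((2*V)) = (-30 + V)*(1/(2*V)) = (-30 + V)/(2*V))
b(B) = 4 + 10*B (b(B) = 4 - B*(-5 - 5) = 4 - B*(-10) = 4 - (-10)*B = 4 + 10*B)
X(68) + b(51) = (1/2)*(-30 + 68)/68 + (4 + 10*51) = (1/2)*(1/68)*38 + (4 + 510) = 19/68 + 514 = 34971/68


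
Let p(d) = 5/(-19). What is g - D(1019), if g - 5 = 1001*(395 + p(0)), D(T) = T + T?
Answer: 7468873/19 ≈ 3.9310e+5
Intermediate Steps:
D(T) = 2*T
p(d) = -5/19 (p(d) = 5*(-1/19) = -5/19)
g = 7507595/19 (g = 5 + 1001*(395 - 5/19) = 5 + 1001*(7500/19) = 5 + 7507500/19 = 7507595/19 ≈ 3.9514e+5)
g - D(1019) = 7507595/19 - 2*1019 = 7507595/19 - 1*2038 = 7507595/19 - 2038 = 7468873/19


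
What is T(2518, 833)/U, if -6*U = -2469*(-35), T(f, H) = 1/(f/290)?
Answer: -58/7253099 ≈ -7.9966e-6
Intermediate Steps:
T(f, H) = 290/f (T(f, H) = 1/(f*(1/290)) = 1/(f/290) = 290/f)
U = -28805/2 (U = -(-823)*(-35)/2 = -⅙*86415 = -28805/2 ≈ -14403.)
T(2518, 833)/U = (290/2518)/(-28805/2) = (290*(1/2518))*(-2/28805) = (145/1259)*(-2/28805) = -58/7253099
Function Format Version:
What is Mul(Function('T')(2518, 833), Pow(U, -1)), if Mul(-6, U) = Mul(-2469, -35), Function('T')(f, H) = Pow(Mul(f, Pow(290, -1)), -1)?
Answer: Rational(-58, 7253099) ≈ -7.9966e-6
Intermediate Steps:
Function('T')(f, H) = Mul(290, Pow(f, -1)) (Function('T')(f, H) = Pow(Mul(f, Rational(1, 290)), -1) = Pow(Mul(Rational(1, 290), f), -1) = Mul(290, Pow(f, -1)))
U = Rational(-28805, 2) (U = Mul(Rational(-1, 6), Mul(-2469, -35)) = Mul(Rational(-1, 6), 86415) = Rational(-28805, 2) ≈ -14403.)
Mul(Function('T')(2518, 833), Pow(U, -1)) = Mul(Mul(290, Pow(2518, -1)), Pow(Rational(-28805, 2), -1)) = Mul(Mul(290, Rational(1, 2518)), Rational(-2, 28805)) = Mul(Rational(145, 1259), Rational(-2, 28805)) = Rational(-58, 7253099)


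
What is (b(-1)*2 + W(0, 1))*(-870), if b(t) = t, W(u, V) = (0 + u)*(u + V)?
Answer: 1740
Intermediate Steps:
W(u, V) = u*(V + u)
(b(-1)*2 + W(0, 1))*(-870) = (-1*2 + 0*(1 + 0))*(-870) = (-2 + 0*1)*(-870) = (-2 + 0)*(-870) = -2*(-870) = 1740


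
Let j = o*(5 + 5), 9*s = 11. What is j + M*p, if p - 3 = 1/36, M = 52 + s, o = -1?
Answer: 48971/324 ≈ 151.15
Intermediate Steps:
s = 11/9 (s = (⅑)*11 = 11/9 ≈ 1.2222)
M = 479/9 (M = 52 + 11/9 = 479/9 ≈ 53.222)
j = -10 (j = -(5 + 5) = -1*10 = -10)
p = 109/36 (p = 3 + 1/36 = 109/36 ≈ 3.0278)
j + M*p = -10 + (479/9)*(109/36) = -10 + 52211/324 = 48971/324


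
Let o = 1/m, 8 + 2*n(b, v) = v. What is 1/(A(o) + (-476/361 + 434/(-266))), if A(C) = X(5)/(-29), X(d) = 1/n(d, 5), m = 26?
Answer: -31407/91933 ≈ -0.34163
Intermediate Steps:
n(b, v) = -4 + v/2
o = 1/26 ≈ 0.038462
X(d) = -⅔ (X(d) = 1/(-4 + (½)*5) = 1/(-4 + 5/2) = 1/(-3/2) = -⅔)
A(C) = 2/87 (A(C) = -⅔/(-29) = -⅔*(-1/29) = 2/87)
1/(A(o) + (-476/361 + 434/(-266))) = 1/(2/87 + (-476/361 + 434/(-266))) = 1/(2/87 + (-476*1/361 + 434*(-1/266))) = 1/(2/87 + (-476/361 - 31/19)) = 1/(2/87 - 1065/361) = 1/(-91933/31407) = -31407/91933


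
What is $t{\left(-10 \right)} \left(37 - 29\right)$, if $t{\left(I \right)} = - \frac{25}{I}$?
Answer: $20$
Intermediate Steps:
$t{\left(-10 \right)} \left(37 - 29\right) = - \frac{25}{-10} \left(37 - 29\right) = \left(-25\right) \left(- \frac{1}{10}\right) \left(37 - 29\right) = \frac{5}{2} \cdot 8 = 20$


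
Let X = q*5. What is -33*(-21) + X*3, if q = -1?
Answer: 678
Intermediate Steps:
X = -5 (X = -1*5 = -5)
-33*(-21) + X*3 = -33*(-21) - 5*3 = 693 - 15 = 678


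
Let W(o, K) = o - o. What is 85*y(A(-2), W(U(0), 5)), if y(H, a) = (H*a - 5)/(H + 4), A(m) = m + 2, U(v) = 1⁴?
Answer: -425/4 ≈ -106.25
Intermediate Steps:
U(v) = 1
A(m) = 2 + m
W(o, K) = 0
y(H, a) = (-5 + H*a)/(4 + H)
85*y(A(-2), W(U(0), 5)) = 85*((-5 + (2 - 2)*0)/(4 + (2 - 2))) = 85*((-5 + 0*0)/(4 + 0)) = 85*((-5 + 0)/4) = 85*((¼)*(-5)) = 85*(-5/4) = -425/4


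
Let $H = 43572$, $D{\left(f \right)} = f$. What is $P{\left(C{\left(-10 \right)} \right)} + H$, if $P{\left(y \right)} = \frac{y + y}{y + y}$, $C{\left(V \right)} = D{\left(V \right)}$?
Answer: $43573$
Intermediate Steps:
$C{\left(V \right)} = V$
$P{\left(y \right)} = 1$ ($P{\left(y \right)} = \frac{2 y}{2 y} = 2 y \frac{1}{2 y} = 1$)
$P{\left(C{\left(-10 \right)} \right)} + H = 1 + 43572 = 43573$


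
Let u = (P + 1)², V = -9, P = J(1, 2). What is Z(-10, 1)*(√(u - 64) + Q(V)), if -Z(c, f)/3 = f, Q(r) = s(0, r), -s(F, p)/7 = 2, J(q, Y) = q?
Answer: 42 - 6*I*√15 ≈ 42.0 - 23.238*I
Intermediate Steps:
P = 1
s(F, p) = -14 (s(F, p) = -7*2 = -14)
Q(r) = -14
Z(c, f) = -3*f
u = 4 (u = (1 + 1)² = 2² = 4)
Z(-10, 1)*(√(u - 64) + Q(V)) = (-3*1)*(√(4 - 64) - 14) = -3*(√(-60) - 14) = -3*(2*I*√15 - 14) = -3*(-14 + 2*I*√15) = 42 - 6*I*√15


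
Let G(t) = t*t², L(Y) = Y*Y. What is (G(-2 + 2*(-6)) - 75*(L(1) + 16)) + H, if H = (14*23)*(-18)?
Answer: -9815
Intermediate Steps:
H = -5796 (H = 322*(-18) = -5796)
L(Y) = Y²
G(t) = t³
(G(-2 + 2*(-6)) - 75*(L(1) + 16)) + H = ((-2 + 2*(-6))³ - 75*(1² + 16)) - 5796 = ((-2 - 12)³ - 75*(1 + 16)) - 5796 = ((-14)³ - 75*17) - 5796 = (-2744 - 1275) - 5796 = -4019 - 5796 = -9815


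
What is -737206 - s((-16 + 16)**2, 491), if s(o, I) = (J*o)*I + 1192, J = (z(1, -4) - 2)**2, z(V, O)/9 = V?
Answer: -738398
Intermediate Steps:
z(V, O) = 9*V
J = 49 (J = (9*1 - 2)**2 = (9 - 2)**2 = 7**2 = 49)
s(o, I) = 1192 + 49*I*o (s(o, I) = (49*o)*I + 1192 = 49*I*o + 1192 = 1192 + 49*I*o)
-737206 - s((-16 + 16)**2, 491) = -737206 - (1192 + 49*491*(-16 + 16)**2) = -737206 - (1192 + 49*491*0**2) = -737206 - (1192 + 49*491*0) = -737206 - (1192 + 0) = -737206 - 1*1192 = -737206 - 1192 = -738398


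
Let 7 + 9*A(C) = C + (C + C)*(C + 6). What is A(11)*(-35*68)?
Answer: -99960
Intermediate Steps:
A(C) = -7/9 + C/9 + 2*C*(6 + C)/9 (A(C) = -7/9 + (C + (C + C)*(C + 6))/9 = -7/9 + (C + (2*C)*(6 + C))/9 = -7/9 + (C + 2*C*(6 + C))/9 = -7/9 + (C/9 + 2*C*(6 + C)/9) = -7/9 + C/9 + 2*C*(6 + C)/9)
A(11)*(-35*68) = (-7/9 + (2/9)*11**2 + (13/9)*11)*(-35*68) = (-7/9 + (2/9)*121 + 143/9)*(-2380) = (-7/9 + 242/9 + 143/9)*(-2380) = 42*(-2380) = -99960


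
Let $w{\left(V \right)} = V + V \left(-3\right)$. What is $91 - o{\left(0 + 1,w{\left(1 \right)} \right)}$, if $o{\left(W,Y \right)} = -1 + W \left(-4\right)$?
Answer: $96$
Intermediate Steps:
$w{\left(V \right)} = - 2 V$ ($w{\left(V \right)} = V - 3 V = - 2 V$)
$o{\left(W,Y \right)} = -1 - 4 W$
$91 - o{\left(0 + 1,w{\left(1 \right)} \right)} = 91 - \left(-1 - 4 \left(0 + 1\right)\right) = 91 - \left(-1 - 4\right) = 91 - -5 = 91 + 5 = 96$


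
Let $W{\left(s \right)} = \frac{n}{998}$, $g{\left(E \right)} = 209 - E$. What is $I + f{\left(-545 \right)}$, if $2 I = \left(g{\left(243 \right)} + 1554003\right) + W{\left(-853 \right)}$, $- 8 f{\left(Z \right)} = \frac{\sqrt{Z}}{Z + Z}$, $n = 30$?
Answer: $\frac{387715273}{499} + \frac{i \sqrt{545}}{8720} \approx 7.7699 \cdot 10^{5} + 0.0026772 i$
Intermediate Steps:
$W{\left(s \right)} = \frac{15}{499}$ ($W{\left(s \right)} = \frac{30}{998} = 30 \cdot \frac{1}{998} = \frac{15}{499}$)
$f{\left(Z \right)} = - \frac{1}{16 \sqrt{Z}}$ ($f{\left(Z \right)} = - \frac{\frac{1}{Z + Z} \sqrt{Z}}{8} = - \frac{\frac{1}{2 Z} \sqrt{Z}}{8} = - \frac{\frac{1}{2} \frac{1}{\sqrt{Z}}}{8} = - \frac{1}{16 \sqrt{Z}}$)
$I = \frac{387715273}{499}$ ($I = \frac{\left(\left(209 - 243\right) + 1554003\right) + \frac{15}{499}}{2} = \frac{\left(-34 + 1554003\right) + \frac{15}{499}}{2} = \frac{1553969 + \frac{15}{499}}{2} = \frac{1}{2} \cdot \frac{775430546}{499} = \frac{387715273}{499} \approx 7.7698 \cdot 10^{5}$)
$I + f{\left(-545 \right)} = \frac{387715273}{499} - \frac{1}{16 i \sqrt{545}} = \frac{387715273}{499} - \frac{\left(- \frac{1}{545}\right) i \sqrt{545}}{16} = \frac{387715273}{499} + \frac{i \sqrt{545}}{8720}$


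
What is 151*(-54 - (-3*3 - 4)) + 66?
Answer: -6125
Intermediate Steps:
151*(-54 - (-3*3 - 4)) + 66 = 151*(-54 - (-9 - 4)) + 66 = 151*(-54 - 1*(-13)) + 66 = 151*(-54 + 13) + 66 = 151*(-41) + 66 = -6191 + 66 = -6125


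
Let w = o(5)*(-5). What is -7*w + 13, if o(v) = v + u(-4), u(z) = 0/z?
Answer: 188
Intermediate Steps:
u(z) = 0
o(v) = v (o(v) = v + 0 = v)
w = -25 (w = 5*(-5) = -25)
-7*w + 13 = -7*(-25) + 13 = 175 + 13 = 188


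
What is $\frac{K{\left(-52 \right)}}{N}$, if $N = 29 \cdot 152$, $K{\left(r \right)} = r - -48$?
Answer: $- \frac{1}{1102} \approx -0.00090744$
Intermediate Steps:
$K{\left(r \right)} = 48 + r$ ($K{\left(r \right)} = r + 48 = 48 + r$)
$N = 4408$
$\frac{K{\left(-52 \right)}}{N} = \frac{48 - 52}{4408} = \left(-4\right) \frac{1}{4408} = - \frac{1}{1102}$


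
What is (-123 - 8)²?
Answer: 17161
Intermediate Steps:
(-123 - 8)² = (-131)² = 17161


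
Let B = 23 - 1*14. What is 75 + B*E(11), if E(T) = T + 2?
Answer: 192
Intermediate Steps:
E(T) = 2 + T
B = 9 (B = 23 - 14 = 9)
75 + B*E(11) = 75 + 9*(2 + 11) = 75 + 9*13 = 75 + 117 = 192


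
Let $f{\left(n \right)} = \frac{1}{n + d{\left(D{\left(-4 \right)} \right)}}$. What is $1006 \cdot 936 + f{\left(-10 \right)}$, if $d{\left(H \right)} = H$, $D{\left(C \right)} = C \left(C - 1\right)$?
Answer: $\frac{9416161}{10} \approx 9.4162 \cdot 10^{5}$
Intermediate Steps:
$D{\left(C \right)} = C \left(-1 + C\right)$
$f{\left(n \right)} = \frac{1}{20 + n}$ ($f{\left(n \right)} = \frac{1}{n - 4 \left(-1 - 4\right)} = \frac{1}{n - -20} = \frac{1}{n + 20} = \frac{1}{20 + n}$)
$1006 \cdot 936 + f{\left(-10 \right)} = 1006 \cdot 936 + \frac{1}{20 - 10} = 941616 + \frac{1}{10} = \frac{9416161}{10}$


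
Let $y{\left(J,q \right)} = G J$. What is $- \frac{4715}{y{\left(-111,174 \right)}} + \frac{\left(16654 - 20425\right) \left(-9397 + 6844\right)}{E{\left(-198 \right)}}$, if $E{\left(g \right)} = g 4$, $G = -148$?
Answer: $- \frac{4393390379}{361416} \approx -12156.0$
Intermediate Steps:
$y{\left(J,q \right)} = - 148 J$
$E{\left(g \right)} = 4 g$
$- \frac{4715}{y{\left(-111,174 \right)}} + \frac{\left(16654 - 20425\right) \left(-9397 + 6844\right)}{E{\left(-198 \right)}} = - \frac{4715}{\left(-148\right) \left(-111\right)} + \frac{\left(16654 - 20425\right) \left(-9397 + 6844\right)}{4 \left(-198\right)} = - \frac{4715}{16428} + \frac{\left(-3771\right) \left(-2553\right)}{-792} = \left(-4715\right) \frac{1}{16428} + 9627363 \left(- \frac{1}{792}\right) = - \frac{4715}{16428} - \frac{1069707}{88} = - \frac{4393390379}{361416}$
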